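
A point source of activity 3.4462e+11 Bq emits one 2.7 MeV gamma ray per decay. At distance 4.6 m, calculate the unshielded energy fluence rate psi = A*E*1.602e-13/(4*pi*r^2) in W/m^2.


psi = A * E * 1.602e-13 / (4*pi*r^2)
psi = 3.4462e+11 * 2.7 * 1.602e-13 / (4*pi*4.6^2)
psi = 5.6058e-04 W/m^2

5.6058e-04


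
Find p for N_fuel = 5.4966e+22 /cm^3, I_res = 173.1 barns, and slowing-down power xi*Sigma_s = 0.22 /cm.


p = exp(-N * I * 1e-24 / (xi*Sigma_s))
p = exp(-5.4966e+22 * 173.1 * 1e-24 / 0.22)
p = 1.6502e-19

1.6502e-19


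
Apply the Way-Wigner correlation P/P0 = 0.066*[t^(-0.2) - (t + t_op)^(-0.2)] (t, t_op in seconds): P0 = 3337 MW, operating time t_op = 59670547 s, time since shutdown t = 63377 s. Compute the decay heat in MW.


P/P0 = 0.066 * [t^(-0.2) - (t + t_op)^(-0.2)]
P/P0 = 0.066 * [63377^(-0.2) - (63377 + 59670547)^(-0.2)]
P/P0 = 0.066 * [0.1095503 - 0.02784555] = 0.005392514
P = 3337 * 0.005392514 = 17.995 MW

17.995


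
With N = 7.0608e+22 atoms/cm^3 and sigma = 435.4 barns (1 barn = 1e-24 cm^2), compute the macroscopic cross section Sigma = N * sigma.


Sigma = N * sigma_barns * 1e-24
Sigma = 7.0608e+22 * 435.4 * 1e-24
Sigma = 30.743 /cm

30.743


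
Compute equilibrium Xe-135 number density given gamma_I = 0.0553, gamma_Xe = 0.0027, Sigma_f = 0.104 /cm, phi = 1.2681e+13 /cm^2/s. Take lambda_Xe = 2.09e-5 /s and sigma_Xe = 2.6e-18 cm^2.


Xe_eq = (gamma_I + gamma_Xe) * Sigma_f * phi / (lambda_Xe + sigma_Xe * phi)
Numerator = (0.0553 + 0.0027) * 0.104 * 1.2681e+13 = 7.649179e+10
Denominator = 2.09e-5 + 2.6e-18 * 1.2681e+13 = 5.387060e-05
Xe_eq = 7.649179e+10 / 5.387060e-05 = 1.4199e+15 /cm^3

1.4199e+15


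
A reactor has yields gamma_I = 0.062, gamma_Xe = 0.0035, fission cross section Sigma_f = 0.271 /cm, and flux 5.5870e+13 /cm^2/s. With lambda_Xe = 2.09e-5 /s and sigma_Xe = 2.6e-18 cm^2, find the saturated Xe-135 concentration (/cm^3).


Xe_eq = (gamma_I + gamma_Xe) * Sigma_f * phi / (lambda_Xe + sigma_Xe * phi)
Numerator = (0.062 + 0.0035) * 0.271 * 5.5870e+13 = 9.917204e+11
Denominator = 2.09e-5 + 2.6e-18 * 5.5870e+13 = 1.661620e-04
Xe_eq = 9.917204e+11 / 1.661620e-04 = 5.9684e+15 /cm^3

5.9684e+15


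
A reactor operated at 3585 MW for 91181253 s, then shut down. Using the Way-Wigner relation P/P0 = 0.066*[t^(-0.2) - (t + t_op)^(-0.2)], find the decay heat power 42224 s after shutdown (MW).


P/P0 = 0.066 * [t^(-0.2) - (t + t_op)^(-0.2)]
P/P0 = 0.066 * [42224^(-0.2) - (42224 + 91181253)^(-0.2)]
P/P0 = 0.066 * [0.1188196 - 0.02558460] = 0.006153510
P = 3585 * 0.006153510 = 22.060 MW

22.060


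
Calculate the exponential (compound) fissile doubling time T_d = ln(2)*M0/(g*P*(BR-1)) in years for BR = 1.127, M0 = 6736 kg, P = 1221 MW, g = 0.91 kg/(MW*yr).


Breeding gain G = BR - 1 = 1.127 - 1 = 0.127
Fissile production rate = g * P * G = 0.91 * 1221 * 0.127 = 141.11097 kg/yr
T_d = ln(2) * M0 / (g * P * G)
T_d = ln(2) * 6736 / 141.11097 = 33.088 yr

33.088


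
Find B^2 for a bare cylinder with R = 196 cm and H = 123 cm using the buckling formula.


B^2 = (2.405/R)^2 + (pi/H)^2
B^2 = (2.405/196)^2 + (pi/123)^2
B^2 = 8.0293e-04 /cm^2

8.0293e-04


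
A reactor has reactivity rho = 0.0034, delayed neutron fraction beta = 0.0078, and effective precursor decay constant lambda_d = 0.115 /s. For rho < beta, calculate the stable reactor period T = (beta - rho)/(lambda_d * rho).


T = (beta - rho) / (lambda_d * rho)
T = (0.0078 - 0.0034) / (0.115 * 0.0034)
T = 11.253 s

11.253


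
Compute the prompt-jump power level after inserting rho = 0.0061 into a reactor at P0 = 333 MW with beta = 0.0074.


P1/P0 = beta / (beta - rho)
P1/P0 = 0.0074 / (0.0074 - 0.0061) = 5.692308
P1 = 333 * 5.692308 = 1895.5 MW

1895.5


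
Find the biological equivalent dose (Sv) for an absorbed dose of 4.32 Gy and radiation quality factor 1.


H = D * Q
H = 4.32 * 1
H = 4.3200 Sv

4.3200


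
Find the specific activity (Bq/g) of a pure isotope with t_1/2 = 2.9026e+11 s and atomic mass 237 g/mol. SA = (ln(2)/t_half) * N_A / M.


lambda = ln(2) / t_half = ln(2) / 2.9026e+11 = 2.388022e-12 /s
SA = lambda * N_A / M
SA = 2.388022e-12 * 6.022e23 / 237
SA = 6.0678e+09 Bq/g

6.0678e+09


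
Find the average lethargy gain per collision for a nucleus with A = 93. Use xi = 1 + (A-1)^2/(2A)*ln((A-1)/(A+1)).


xi = 1 + (A-1)^2/(2A) * ln((A-1)/(A+1))
xi = 1 + (93-1)^2/(2*93) * ln((93-1)/(93 +1))
xi = 0.021352

0.021352


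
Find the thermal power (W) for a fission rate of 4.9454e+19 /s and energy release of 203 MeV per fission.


P = fission_rate * E_MeV * 1.602e-13
P = 4.9454e+19 * 203 * 1.602e-13
P = 1.6083e+09 W

1.6083e+09


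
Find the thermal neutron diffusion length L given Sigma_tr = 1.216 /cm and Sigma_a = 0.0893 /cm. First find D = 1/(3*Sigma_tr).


D = 1 / (3 * Sigma_tr) = 1 / (3 * 1.216) = 0.2741228 cm
L = sqrt(D / Sigma_a)
L = sqrt(0.2741228 / 0.0893)
L = 1.7521 cm

1.7521


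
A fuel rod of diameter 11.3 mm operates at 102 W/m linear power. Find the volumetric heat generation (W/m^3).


r = D / 2 / 1000 = 11.3 / 2 / 1000 = 0.00565 m
q''' = q' / (pi * r^2)
q''' = 102 / (pi * 0.00565^2)
q''' = 1.0171e+06 W/m^3

1.0171e+06


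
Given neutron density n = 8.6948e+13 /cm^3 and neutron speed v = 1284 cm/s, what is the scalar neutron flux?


phi = n * v
phi = 8.6948e+13 * 1284
phi = 1.1164e+17 /cm^2/s

1.1164e+17


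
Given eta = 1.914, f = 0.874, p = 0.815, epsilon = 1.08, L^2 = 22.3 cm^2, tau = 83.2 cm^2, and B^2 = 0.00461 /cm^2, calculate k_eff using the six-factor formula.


k_inf = eta*f*p*eps = 1.914*0.874*0.815*1.08 = 1.472430
P_TNL = 1/(1 + L^2*B^2) = 1/(1 + 22.3*0.00461) = 0.9067803
P_FNL = exp(-B^2*tau) = exp(-0.00461*83.2) = 0.6814366
k_eff = k_inf * P_TNL * P_FNL = 1.472430 * 0.9067803 * 0.6814366
k_eff = 0.90983

0.90983


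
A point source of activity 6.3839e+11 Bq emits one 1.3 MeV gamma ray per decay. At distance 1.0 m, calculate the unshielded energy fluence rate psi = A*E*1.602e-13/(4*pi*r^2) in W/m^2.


psi = A * E * 1.602e-13 / (4*pi*r^2)
psi = 6.3839e+11 * 1.3 * 1.602e-13 / (4*pi*1.0^2)
psi = 0.010580 W/m^2

0.010580


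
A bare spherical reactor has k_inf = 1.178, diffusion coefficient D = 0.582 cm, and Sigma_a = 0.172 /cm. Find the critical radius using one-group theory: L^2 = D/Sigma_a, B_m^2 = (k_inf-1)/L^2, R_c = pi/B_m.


L^2 = D / Sigma_a = 0.582 / 0.172 = 3.383721 cm^2
B_m^2 = (k_inf - 1) / L^2 = (1.178 - 1) / 3.383721 = 0.05260481 /cm^2
For a bare sphere: B_g = pi/R, so R_c = pi / sqrt(B_m^2)
R_c = pi / sqrt(0.05260481) = 13.697 cm

13.697


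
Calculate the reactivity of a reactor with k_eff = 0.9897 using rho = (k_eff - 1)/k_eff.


rho = (k_eff - 1) / k_eff
rho = (0.9897 - 1) / 0.9897
rho = -0.010407

-0.010407


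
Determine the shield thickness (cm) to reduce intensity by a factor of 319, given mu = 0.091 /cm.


x = ln(factor) / mu
x = ln(319) / 0.091
x = 63.354 cm

63.354


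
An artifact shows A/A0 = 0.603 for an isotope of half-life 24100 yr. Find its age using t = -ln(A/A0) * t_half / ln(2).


lambda = ln(2) / t_half = ln(2) / 24100 = 2.876129e-05 /yr
t = -ln(A/A0) / lambda
t = -ln(0.603) / 2.876129e-05
t = 17587 yr

17587


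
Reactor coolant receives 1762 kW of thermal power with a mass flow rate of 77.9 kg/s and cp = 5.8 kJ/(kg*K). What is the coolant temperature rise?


dT = Q / (m_dot * cp)
dT = 1762 / (77.9 * 5.8)
dT = 3.8998 C

3.8998


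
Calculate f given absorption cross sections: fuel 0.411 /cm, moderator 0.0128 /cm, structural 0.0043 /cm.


f = Sigma_a_fuel / (Sigma_a_fuel + Sigma_a_mod + Sigma_a_other)
f = 0.411 / (0.411 + 0.0128 + 0.0043)
f = 0.96006

0.96006


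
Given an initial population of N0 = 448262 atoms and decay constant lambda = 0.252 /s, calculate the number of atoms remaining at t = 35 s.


N = N0 * exp(-lambda * t)
N = 448262 * exp(-0.252 * 35)
N = 66.230

66.230


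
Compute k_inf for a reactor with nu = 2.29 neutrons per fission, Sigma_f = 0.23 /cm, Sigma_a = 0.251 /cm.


k_inf = nu * Sigma_f / Sigma_a
k_inf = 2.29 * 0.23 / 0.251
k_inf = 2.0984

2.0984


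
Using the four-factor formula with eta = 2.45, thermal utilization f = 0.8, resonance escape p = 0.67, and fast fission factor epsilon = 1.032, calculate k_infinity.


k_inf = eta * f * p * epsilon
k_inf = 2.45 * 0.8 * 0.67 * 1.032
k_inf = 1.3552

1.3552


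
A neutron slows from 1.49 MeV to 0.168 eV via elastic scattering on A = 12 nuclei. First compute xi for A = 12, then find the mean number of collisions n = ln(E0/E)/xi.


xi = 1 + (A-1)^2/(2A)*ln((A-1)/(A+1)) = 0.1577690 (for A = 12)
n = ln(E0/E) / xi
n = ln(1.49e6 / 0.168) / 0.1577690
n = ln(8.869048e+06) / 0.1577690 = 101.40

101.40


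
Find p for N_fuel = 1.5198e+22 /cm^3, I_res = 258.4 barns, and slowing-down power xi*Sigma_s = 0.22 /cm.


p = exp(-N * I * 1e-24 / (xi*Sigma_s))
p = exp(-1.5198e+22 * 258.4 * 1e-24 / 0.22)
p = 1.7682e-08

1.7682e-08


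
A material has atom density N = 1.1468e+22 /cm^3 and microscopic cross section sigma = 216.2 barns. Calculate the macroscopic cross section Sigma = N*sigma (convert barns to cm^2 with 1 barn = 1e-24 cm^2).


Sigma = N * sigma_barns * 1e-24
Sigma = 1.1468e+22 * 216.2 * 1e-24
Sigma = 2.4794 /cm

2.4794


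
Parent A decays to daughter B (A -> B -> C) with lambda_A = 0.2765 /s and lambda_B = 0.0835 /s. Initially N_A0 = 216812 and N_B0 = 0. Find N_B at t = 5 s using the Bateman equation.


N_B(t) = lambda_A * N_A0 / (lambda_B - lambda_A) * [exp(-lambda_A*t) - exp(-lambda_B*t)]
exp(-0.2765*5) = 0.2509504; exp(-0.0835*5) = 0.6586915
N_B = 0.2765 * 216812 / (0.0835 - 0.2765) * (0.2509504 - 0.6586915)
N_B = 126650

126650


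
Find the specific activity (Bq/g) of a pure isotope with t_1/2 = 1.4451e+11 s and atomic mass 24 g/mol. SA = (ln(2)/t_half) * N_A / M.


lambda = ln(2) / t_half = ln(2) / 1.4451e+11 = 4.796534e-12 /s
SA = lambda * N_A / M
SA = 4.796534e-12 * 6.022e23 / 24
SA = 1.2035e+11 Bq/g

1.2035e+11


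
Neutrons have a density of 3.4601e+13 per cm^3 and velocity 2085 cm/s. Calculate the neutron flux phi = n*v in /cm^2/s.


phi = n * v
phi = 3.4601e+13 * 2085
phi = 7.2143e+16 /cm^2/s

7.2143e+16


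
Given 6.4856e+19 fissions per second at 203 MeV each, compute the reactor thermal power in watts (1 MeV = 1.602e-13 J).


P = fission_rate * E_MeV * 1.602e-13
P = 6.4856e+19 * 203 * 1.602e-13
P = 2.1092e+09 W

2.1092e+09


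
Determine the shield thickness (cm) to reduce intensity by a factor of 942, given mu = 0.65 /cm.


x = ln(factor) / mu
x = ln(942) / 0.65
x = 10.535 cm

10.535


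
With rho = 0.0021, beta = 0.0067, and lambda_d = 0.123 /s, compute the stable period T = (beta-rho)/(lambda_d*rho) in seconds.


T = (beta - rho) / (lambda_d * rho)
T = (0.0067 - 0.0021) / (0.123 * 0.0021)
T = 17.809 s

17.809


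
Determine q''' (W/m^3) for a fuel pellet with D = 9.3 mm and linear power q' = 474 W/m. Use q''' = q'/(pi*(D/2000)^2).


r = D / 2 / 1000 = 9.3 / 2 / 1000 = 0.00465 m
q''' = q' / (pi * r^2)
q''' = 474 / (pi * 0.00465^2)
q''' = 6.9779e+06 W/m^3

6.9779e+06


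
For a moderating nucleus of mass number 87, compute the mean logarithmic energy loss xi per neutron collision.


xi = 1 + (A-1)^2/(2A) * ln((A-1)/(A+1))
xi = 1 + (87-1)^2/(2*87) * ln((87-1)/(87 +1))
xi = 0.022813

0.022813


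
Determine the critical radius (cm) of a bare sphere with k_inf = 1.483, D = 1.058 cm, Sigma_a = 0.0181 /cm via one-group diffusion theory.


L^2 = D / Sigma_a = 1.058 / 0.0181 = 58.45304 cm^2
B_m^2 = (k_inf - 1) / L^2 = (1.483 - 1) / 58.45304 = 0.008263043 /cm^2
For a bare sphere: B_g = pi/R, so R_c = pi / sqrt(B_m^2)
R_c = pi / sqrt(0.008263043) = 34.560 cm

34.560


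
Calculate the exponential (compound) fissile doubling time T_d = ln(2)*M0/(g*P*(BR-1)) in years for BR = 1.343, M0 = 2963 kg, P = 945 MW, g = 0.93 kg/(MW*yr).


Breeding gain G = BR - 1 = 1.343 - 1 = 0.343
Fissile production rate = g * P * G = 0.93 * 945 * 0.343 = 301.44555 kg/yr
T_d = ln(2) * M0 / (g * P * G)
T_d = ln(2) * 2963 / 301.44555 = 6.8132 yr

6.8132


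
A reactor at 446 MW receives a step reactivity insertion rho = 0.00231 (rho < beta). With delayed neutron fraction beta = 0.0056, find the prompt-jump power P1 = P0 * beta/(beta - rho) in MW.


P1/P0 = beta / (beta - rho)
P1/P0 = 0.0056 / (0.0056 - 0.00231) = 1.702128
P1 = 446 * 1.702128 = 759.15 MW

759.15


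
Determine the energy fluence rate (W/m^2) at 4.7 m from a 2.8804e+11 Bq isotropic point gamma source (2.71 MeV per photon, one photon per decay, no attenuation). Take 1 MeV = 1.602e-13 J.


psi = A * E * 1.602e-13 / (4*pi*r^2)
psi = 2.8804e+11 * 2.71 * 1.602e-13 / (4*pi*4.7^2)
psi = 4.5048e-04 W/m^2

4.5048e-04


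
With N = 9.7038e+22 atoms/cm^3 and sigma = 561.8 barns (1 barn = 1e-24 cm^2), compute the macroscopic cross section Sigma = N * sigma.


Sigma = N * sigma_barns * 1e-24
Sigma = 9.7038e+22 * 561.8 * 1e-24
Sigma = 54.516 /cm

54.516


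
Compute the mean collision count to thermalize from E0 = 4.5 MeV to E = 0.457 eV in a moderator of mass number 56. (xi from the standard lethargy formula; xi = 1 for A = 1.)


xi = 1 + (A-1)^2/(2A)*ln((A-1)/(A+1)) = 0.03529286 (for A = 56)
n = ln(E0/E) / xi
n = ln(4.5e6 / 0.457) / 0.03529286
n = ln(9.846827e+06) / 0.03529286 = 456.26

456.26


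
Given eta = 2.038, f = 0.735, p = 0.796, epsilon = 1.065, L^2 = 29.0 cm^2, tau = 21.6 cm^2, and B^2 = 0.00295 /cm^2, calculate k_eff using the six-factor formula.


k_inf = eta*f*p*eps = 2.038*0.735*0.796*1.065 = 1.269855
P_TNL = 1/(1 + L^2*B^2) = 1/(1 + 29.0*0.00295) = 0.9211920
P_FNL = exp(-B^2*tau) = exp(-0.00295*21.6) = 0.9382677
k_eff = k_inf * P_TNL * P_FNL = 1.269855 * 0.9211920 * 0.9382677
k_eff = 1.0976

1.0976


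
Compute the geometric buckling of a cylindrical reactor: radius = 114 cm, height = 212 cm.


B^2 = (2.405/R)^2 + (pi/H)^2
B^2 = (2.405/114)^2 + (pi/212)^2
B^2 = 6.6466e-04 /cm^2

6.6466e-04


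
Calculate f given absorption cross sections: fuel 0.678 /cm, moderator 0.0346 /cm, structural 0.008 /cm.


f = Sigma_a_fuel / (Sigma_a_fuel + Sigma_a_mod + Sigma_a_other)
f = 0.678 / (0.678 + 0.0346 + 0.008)
f = 0.94088

0.94088


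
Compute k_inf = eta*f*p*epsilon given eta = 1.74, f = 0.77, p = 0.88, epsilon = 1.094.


k_inf = eta * f * p * epsilon
k_inf = 1.74 * 0.77 * 0.88 * 1.094
k_inf = 1.2899

1.2899


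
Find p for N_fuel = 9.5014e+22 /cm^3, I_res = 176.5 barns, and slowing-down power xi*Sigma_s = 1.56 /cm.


p = exp(-N * I * 1e-24 / (xi*Sigma_s))
p = exp(-9.5014e+22 * 176.5 * 1e-24 / 1.56)
p = 2.1446e-05

2.1446e-05


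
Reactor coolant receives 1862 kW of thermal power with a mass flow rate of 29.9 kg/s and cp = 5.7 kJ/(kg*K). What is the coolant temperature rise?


dT = Q / (m_dot * cp)
dT = 1862 / (29.9 * 5.7)
dT = 10.925 C

10.925


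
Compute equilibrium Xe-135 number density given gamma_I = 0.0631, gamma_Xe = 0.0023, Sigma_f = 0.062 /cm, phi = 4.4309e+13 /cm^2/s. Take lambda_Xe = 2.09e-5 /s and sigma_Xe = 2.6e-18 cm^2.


Xe_eq = (gamma_I + gamma_Xe) * Sigma_f * phi / (lambda_Xe + sigma_Xe * phi)
Numerator = (0.0631 + 0.0023) * 0.062 * 4.4309e+13 = 1.796641e+11
Denominator = 2.09e-5 + 2.6e-18 * 4.4309e+13 = 1.361034e-04
Xe_eq = 1.796641e+11 / 1.361034e-04 = 1.3201e+15 /cm^3

1.3201e+15


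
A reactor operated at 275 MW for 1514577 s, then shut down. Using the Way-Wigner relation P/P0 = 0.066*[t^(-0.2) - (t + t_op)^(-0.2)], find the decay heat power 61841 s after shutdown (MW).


P/P0 = 0.066 * [t^(-0.2) - (t + t_op)^(-0.2)]
P/P0 = 0.066 * [61841^(-0.2) - (61841 + 1514577)^(-0.2)]
P/P0 = 0.066 * [0.1100892 - 0.05760574] = 0.003463908
P = 275 * 0.003463908 = 0.95257 MW

0.95257


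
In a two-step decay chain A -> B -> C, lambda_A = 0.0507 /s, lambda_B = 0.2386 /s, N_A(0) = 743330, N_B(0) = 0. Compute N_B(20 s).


N_B(t) = lambda_A * N_A0 / (lambda_B - lambda_A) * [exp(-lambda_A*t) - exp(-lambda_B*t)]
exp(-0.0507*20) = 0.3627650; exp(-0.2386*20) = 0.008463436
N_B = 0.0507 * 743330 / (0.2386 - 0.0507) * (0.3627650 - 0.008463436)
N_B = 71062

71062


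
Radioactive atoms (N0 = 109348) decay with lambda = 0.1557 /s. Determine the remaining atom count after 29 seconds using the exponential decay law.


N = N0 * exp(-lambda * t)
N = 109348 * exp(-0.1557 * 29)
N = 1196.3

1196.3


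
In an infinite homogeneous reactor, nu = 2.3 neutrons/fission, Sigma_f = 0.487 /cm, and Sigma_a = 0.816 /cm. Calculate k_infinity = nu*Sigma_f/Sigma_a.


k_inf = nu * Sigma_f / Sigma_a
k_inf = 2.3 * 0.487 / 0.816
k_inf = 1.3727

1.3727


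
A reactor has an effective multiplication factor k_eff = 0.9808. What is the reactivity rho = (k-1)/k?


rho = (k_eff - 1) / k_eff
rho = (0.9808 - 1) / 0.9808
rho = -0.019576

-0.019576


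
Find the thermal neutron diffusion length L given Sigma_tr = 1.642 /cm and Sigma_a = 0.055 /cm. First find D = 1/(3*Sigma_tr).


D = 1 / (3 * Sigma_tr) = 1 / (3 * 1.642) = 0.2030045 cm
L = sqrt(D / Sigma_a)
L = sqrt(0.2030045 / 0.055)
L = 1.9212 cm

1.9212


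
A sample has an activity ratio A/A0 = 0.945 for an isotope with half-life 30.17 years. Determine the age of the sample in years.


lambda = ln(2) / t_half = ln(2) / 30.17 = 0.02297472 /yr
t = -ln(A/A0) / lambda
t = -ln(0.945) / 0.02297472
t = 2.4623 yr

2.4623


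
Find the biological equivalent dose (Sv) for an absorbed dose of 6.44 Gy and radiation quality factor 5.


H = D * Q
H = 6.44 * 5
H = 32.200 Sv

32.200


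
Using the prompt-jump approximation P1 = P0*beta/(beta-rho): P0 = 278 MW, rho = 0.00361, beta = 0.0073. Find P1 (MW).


P1/P0 = beta / (beta - rho)
P1/P0 = 0.0073 / (0.0073 - 0.00361) = 1.978320
P1 = 278 * 1.978320 = 549.97 MW

549.97


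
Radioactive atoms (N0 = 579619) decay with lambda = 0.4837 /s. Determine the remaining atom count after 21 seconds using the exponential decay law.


N = N0 * exp(-lambda * t)
N = 579619 * exp(-0.4837 * 21)
N = 22.476

22.476


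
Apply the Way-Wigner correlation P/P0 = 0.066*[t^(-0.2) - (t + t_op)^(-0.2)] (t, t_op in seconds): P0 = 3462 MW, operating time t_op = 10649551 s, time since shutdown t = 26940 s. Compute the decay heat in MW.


P/P0 = 0.066 * [t^(-0.2) - (t + t_op)^(-0.2)]
P/P0 = 0.066 * [26940^(-0.2) - (26940 + 10649551)^(-0.2)]
P/P0 = 0.066 * [0.1299932 - 0.03929292] = 0.005986218
P = 3462 * 0.005986218 = 20.724 MW

20.724


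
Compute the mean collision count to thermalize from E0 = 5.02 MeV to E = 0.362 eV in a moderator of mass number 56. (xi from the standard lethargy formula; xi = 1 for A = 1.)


xi = 1 + (A-1)^2/(2A)*ln((A-1)/(A+1)) = 0.03529286 (for A = 56)
n = ln(E0/E) / xi
n = ln(5.02e6 / 0.362) / 0.03529286
n = ln(1.386740e+07) / 0.03529286 = 465.96

465.96


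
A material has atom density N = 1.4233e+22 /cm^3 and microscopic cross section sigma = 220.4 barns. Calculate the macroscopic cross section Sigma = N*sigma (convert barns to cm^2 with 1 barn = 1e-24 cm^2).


Sigma = N * sigma_barns * 1e-24
Sigma = 1.4233e+22 * 220.4 * 1e-24
Sigma = 3.1370 /cm

3.1370


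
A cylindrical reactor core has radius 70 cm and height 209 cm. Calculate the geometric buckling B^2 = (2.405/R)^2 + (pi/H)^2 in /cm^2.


B^2 = (2.405/R)^2 + (pi/H)^2
B^2 = (2.405/70)^2 + (pi/209)^2
B^2 = 0.0014064 /cm^2

0.0014064


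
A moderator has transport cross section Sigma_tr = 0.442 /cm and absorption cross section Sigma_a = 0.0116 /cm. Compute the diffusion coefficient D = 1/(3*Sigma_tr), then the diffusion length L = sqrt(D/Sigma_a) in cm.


D = 1 / (3 * Sigma_tr) = 1 / (3 * 0.442) = 0.7541478 cm
L = sqrt(D / Sigma_a)
L = sqrt(0.7541478 / 0.0116)
L = 8.0630 cm

8.0630


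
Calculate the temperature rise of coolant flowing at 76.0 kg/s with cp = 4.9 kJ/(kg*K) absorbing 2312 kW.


dT = Q / (m_dot * cp)
dT = 2312 / (76.0 * 4.9)
dT = 6.2084 C

6.2084


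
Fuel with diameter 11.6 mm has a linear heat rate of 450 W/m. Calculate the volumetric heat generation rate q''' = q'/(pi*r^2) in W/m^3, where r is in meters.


r = D / 2 / 1000 = 11.6 / 2 / 1000 = 0.0058 m
q''' = q' / (pi * r^2)
q''' = 450 / (pi * 0.0058^2)
q''' = 4.2580e+06 W/m^3

4.2580e+06


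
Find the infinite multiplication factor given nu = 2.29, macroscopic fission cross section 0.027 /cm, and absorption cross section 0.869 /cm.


k_inf = nu * Sigma_f / Sigma_a
k_inf = 2.29 * 0.027 / 0.869
k_inf = 0.071151

0.071151


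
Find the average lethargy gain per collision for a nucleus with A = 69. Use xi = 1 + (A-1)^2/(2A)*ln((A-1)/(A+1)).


xi = 1 + (A-1)^2/(2A) * ln((A-1)/(A+1))
xi = 1 + (69-1)^2/(2*69) * ln((69-1)/(69 +1))
xi = 0.028707

0.028707


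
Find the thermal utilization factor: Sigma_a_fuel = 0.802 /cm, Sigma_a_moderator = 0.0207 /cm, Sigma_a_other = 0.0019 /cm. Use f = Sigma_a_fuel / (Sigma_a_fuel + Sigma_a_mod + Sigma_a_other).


f = Sigma_a_fuel / (Sigma_a_fuel + Sigma_a_mod + Sigma_a_other)
f = 0.802 / (0.802 + 0.0207 + 0.0019)
f = 0.97259

0.97259


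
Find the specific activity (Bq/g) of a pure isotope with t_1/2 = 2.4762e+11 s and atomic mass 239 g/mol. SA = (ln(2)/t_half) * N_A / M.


lambda = ln(2) / t_half = ln(2) / 2.4762e+11 = 2.799237e-12 /s
SA = lambda * N_A / M
SA = 2.799237e-12 * 6.022e23 / 239
SA = 7.0531e+09 Bq/g

7.0531e+09


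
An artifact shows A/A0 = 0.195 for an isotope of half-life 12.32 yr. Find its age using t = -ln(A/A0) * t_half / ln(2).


lambda = ln(2) / t_half = ln(2) / 12.32 = 0.05626195 /yr
t = -ln(A/A0) / lambda
t = -ln(0.195) / 0.05626195
t = 29.056 yr

29.056


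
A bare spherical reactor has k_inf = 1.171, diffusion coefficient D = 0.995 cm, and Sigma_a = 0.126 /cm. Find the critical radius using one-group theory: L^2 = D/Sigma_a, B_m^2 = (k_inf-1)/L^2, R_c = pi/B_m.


L^2 = D / Sigma_a = 0.995 / 0.126 = 7.896825 cm^2
B_m^2 = (k_inf - 1) / L^2 = (1.171 - 1) / 7.896825 = 0.02165427 /cm^2
For a bare sphere: B_g = pi/R, so R_c = pi / sqrt(B_m^2)
R_c = pi / sqrt(0.02165427) = 21.349 cm

21.349


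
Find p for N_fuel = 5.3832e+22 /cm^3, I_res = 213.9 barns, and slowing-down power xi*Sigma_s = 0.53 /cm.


p = exp(-N * I * 1e-24 / (xi*Sigma_s))
p = exp(-5.3832e+22 * 213.9 * 1e-24 / 0.53)
p = 3.6695e-10

3.6695e-10


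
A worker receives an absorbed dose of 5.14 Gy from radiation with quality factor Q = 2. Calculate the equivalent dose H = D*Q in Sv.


H = D * Q
H = 5.14 * 2
H = 10.280 Sv

10.280


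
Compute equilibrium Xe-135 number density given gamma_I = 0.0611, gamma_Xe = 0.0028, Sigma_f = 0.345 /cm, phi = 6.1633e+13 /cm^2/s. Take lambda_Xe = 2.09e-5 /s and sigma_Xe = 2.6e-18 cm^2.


Xe_eq = (gamma_I + gamma_Xe) * Sigma_f * phi / (lambda_Xe + sigma_Xe * phi)
Numerator = (0.0611 + 0.0028) * 0.345 * 6.1633e+13 = 1.358730e+12
Denominator = 2.09e-5 + 2.6e-18 * 6.1633e+13 = 1.811458e-04
Xe_eq = 1.358730e+12 / 1.811458e-04 = 7.5008e+15 /cm^3

7.5008e+15


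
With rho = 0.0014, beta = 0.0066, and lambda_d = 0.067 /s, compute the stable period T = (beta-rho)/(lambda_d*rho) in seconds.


T = (beta - rho) / (lambda_d * rho)
T = (0.0066 - 0.0014) / (0.067 * 0.0014)
T = 55.437 s

55.437


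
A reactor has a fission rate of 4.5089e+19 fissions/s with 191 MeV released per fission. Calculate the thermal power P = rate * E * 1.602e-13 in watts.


P = fission_rate * E_MeV * 1.602e-13
P = 4.5089e+19 * 191 * 1.602e-13
P = 1.3796e+09 W

1.3796e+09


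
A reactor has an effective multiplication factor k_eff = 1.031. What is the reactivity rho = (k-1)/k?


rho = (k_eff - 1) / k_eff
rho = (1.031 - 1) / 1.031
rho = 0.030068

0.030068


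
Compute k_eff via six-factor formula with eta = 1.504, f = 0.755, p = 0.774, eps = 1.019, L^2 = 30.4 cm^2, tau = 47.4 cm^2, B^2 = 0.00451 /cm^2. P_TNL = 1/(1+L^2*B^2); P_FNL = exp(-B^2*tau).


k_inf = eta*f*p*eps = 1.504*0.755*0.774*1.019 = 0.8955914
P_TNL = 1/(1 + L^2*B^2) = 1/(1 + 30.4*0.00451) = 0.8794270
P_FNL = exp(-B^2*tau) = exp(-0.00451*47.4) = 0.8075309
k_eff = k_inf * P_TNL * P_FNL = 0.8955914 * 0.8794270 * 0.8075309
k_eff = 0.63602

0.63602


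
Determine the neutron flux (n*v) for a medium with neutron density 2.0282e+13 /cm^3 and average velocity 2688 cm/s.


phi = n * v
phi = 2.0282e+13 * 2688
phi = 5.4518e+16 /cm^2/s

5.4518e+16


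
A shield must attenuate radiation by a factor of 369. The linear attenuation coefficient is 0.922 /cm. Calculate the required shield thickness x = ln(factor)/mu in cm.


x = ln(factor) / mu
x = ln(369) / 0.922
x = 6.4108 cm

6.4108


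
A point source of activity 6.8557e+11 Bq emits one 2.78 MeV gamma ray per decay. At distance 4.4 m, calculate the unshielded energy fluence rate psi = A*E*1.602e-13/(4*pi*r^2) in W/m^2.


psi = A * E * 1.602e-13 / (4*pi*r^2)
psi = 6.8557e+11 * 2.78 * 1.602e-13 / (4*pi*4.4^2)
psi = 0.0012550 W/m^2

0.0012550


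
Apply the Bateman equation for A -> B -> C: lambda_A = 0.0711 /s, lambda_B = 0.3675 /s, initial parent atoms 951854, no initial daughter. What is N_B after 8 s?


N_B(t) = lambda_A * N_A0 / (lambda_B - lambda_A) * [exp(-lambda_A*t) - exp(-lambda_B*t)]
exp(-0.0711*8) = 0.5662045; exp(-0.3675*8) = 0.05286573
N_B = 0.0711 * 951854 / (0.3675 - 0.0711) * (0.5662045 - 0.05286573)
N_B = 117210

117210


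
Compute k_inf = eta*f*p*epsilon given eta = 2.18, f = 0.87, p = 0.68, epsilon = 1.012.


k_inf = eta * f * p * epsilon
k_inf = 2.18 * 0.87 * 0.68 * 1.012
k_inf = 1.3052

1.3052


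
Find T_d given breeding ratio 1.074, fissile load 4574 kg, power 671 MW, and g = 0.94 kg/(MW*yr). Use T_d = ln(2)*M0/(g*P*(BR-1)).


Breeding gain G = BR - 1 = 1.074 - 1 = 0.074
Fissile production rate = g * P * G = 0.94 * 671 * 0.074 = 46.67476 kg/yr
T_d = ln(2) * M0 / (g * P * G)
T_d = ln(2) * 4574 / 46.67476 = 67.927 yr

67.927


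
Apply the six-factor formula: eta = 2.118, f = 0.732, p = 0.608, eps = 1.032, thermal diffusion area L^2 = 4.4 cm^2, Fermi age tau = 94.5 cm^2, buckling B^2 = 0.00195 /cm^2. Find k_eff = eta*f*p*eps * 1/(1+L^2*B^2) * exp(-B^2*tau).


k_inf = eta*f*p*eps = 2.118*0.732*0.608*1.032 = 0.9727927
P_TNL = 1/(1 + L^2*B^2) = 1/(1 + 4.4*0.00195) = 0.9914930
P_FNL = exp(-B^2*tau) = exp(-0.00195*94.5) = 0.8317071
k_eff = k_inf * P_TNL * P_FNL = 0.9727927 * 0.9914930 * 0.8317071
k_eff = 0.80220

0.80220


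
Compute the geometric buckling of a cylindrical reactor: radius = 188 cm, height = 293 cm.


B^2 = (2.405/R)^2 + (pi/H)^2
B^2 = (2.405/188)^2 + (pi/293)^2
B^2 = 2.7861e-04 /cm^2

2.7861e-04


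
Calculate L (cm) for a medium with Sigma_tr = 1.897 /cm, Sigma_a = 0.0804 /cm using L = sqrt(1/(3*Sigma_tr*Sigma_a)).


D = 1 / (3 * Sigma_tr) = 1 / (3 * 1.897) = 0.1757160 cm
L = sqrt(D / Sigma_a)
L = sqrt(0.1757160 / 0.0804)
L = 1.4784 cm

1.4784


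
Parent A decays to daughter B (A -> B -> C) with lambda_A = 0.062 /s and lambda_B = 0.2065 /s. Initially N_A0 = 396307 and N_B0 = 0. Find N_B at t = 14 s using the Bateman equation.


N_B(t) = lambda_A * N_A0 / (lambda_B - lambda_A) * [exp(-lambda_A*t) - exp(-lambda_B*t)]
exp(-0.062*14) = 0.4197903; exp(-0.2065*14) = 0.05552066
N_B = 0.062 * 396307 / (0.2065 - 0.062) * (0.4197903 - 0.05552066)
N_B = 61941

61941


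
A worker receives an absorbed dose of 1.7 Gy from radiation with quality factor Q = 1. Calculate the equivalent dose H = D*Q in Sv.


H = D * Q
H = 1.7 * 1
H = 1.7000 Sv

1.7000


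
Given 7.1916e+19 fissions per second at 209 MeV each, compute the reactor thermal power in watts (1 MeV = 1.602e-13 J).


P = fission_rate * E_MeV * 1.602e-13
P = 7.1916e+19 * 209 * 1.602e-13
P = 2.4079e+09 W

2.4079e+09


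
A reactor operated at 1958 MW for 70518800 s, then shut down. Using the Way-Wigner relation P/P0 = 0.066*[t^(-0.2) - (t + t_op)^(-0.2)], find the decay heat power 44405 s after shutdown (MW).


P/P0 = 0.066 * [t^(-0.2) - (t + t_op)^(-0.2)]
P/P0 = 0.066 * [44405^(-0.2) - (44405 + 70518800)^(-0.2)]
P/P0 = 0.066 * [0.1176288 - 0.02693298] = 0.005985924
P = 1958 * 0.005985924 = 11.720 MW

11.720


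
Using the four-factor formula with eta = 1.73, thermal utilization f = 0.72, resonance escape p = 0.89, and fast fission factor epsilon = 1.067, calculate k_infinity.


k_inf = eta * f * p * epsilon
k_inf = 1.73 * 0.72 * 0.89 * 1.067
k_inf = 1.1829

1.1829


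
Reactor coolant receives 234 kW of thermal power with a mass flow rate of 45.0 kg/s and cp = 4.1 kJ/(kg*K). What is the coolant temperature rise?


dT = Q / (m_dot * cp)
dT = 234 / (45.0 * 4.1)
dT = 1.2683 C

1.2683


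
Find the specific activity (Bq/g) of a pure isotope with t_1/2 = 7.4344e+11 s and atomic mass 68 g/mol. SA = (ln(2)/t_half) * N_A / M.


lambda = ln(2) / t_half = ln(2) / 7.4344e+11 = 9.323512e-13 /s
SA = lambda * N_A / M
SA = 9.323512e-13 * 6.022e23 / 68
SA = 8.2568e+09 Bq/g

8.2568e+09


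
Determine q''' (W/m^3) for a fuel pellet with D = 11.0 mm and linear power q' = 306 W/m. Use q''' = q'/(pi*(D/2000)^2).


r = D / 2 / 1000 = 11.0 / 2 / 1000 = 0.0055 m
q''' = q' / (pi * r^2)
q''' = 306 / (pi * 0.0055^2)
q''' = 3.2199e+06 W/m^3

3.2199e+06


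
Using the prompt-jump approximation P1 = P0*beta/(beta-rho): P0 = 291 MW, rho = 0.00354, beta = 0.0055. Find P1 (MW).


P1/P0 = beta / (beta - rho)
P1/P0 = 0.0055 / (0.0055 - 0.00354) = 2.806122
P1 = 291 * 2.806122 = 816.58 MW

816.58


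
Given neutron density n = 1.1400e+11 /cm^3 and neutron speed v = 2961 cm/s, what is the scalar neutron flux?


phi = n * v
phi = 1.1400e+11 * 2961
phi = 3.3755e+14 /cm^2/s

3.3755e+14


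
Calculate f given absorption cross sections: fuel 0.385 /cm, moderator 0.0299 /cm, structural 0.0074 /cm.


f = Sigma_a_fuel / (Sigma_a_fuel + Sigma_a_mod + Sigma_a_other)
f = 0.385 / (0.385 + 0.0299 + 0.0074)
f = 0.91167

0.91167


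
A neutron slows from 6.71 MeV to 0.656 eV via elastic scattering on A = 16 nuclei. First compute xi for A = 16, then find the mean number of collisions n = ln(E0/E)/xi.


xi = 1 + (A-1)^2/(2A)*ln((A-1)/(A+1)) = 0.1199467 (for A = 16)
n = ln(E0/E) / xi
n = ln(6.71e6 / 0.656) / 0.1199467
n = ln(1.022866e+07) / 0.1199467 = 134.57

134.57


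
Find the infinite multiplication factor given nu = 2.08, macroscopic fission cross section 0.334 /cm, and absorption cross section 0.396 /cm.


k_inf = nu * Sigma_f / Sigma_a
k_inf = 2.08 * 0.334 / 0.396
k_inf = 1.7543

1.7543


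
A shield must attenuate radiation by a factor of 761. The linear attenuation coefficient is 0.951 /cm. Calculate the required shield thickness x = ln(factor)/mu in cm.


x = ln(factor) / mu
x = ln(761) / 0.951
x = 6.9765 cm

6.9765


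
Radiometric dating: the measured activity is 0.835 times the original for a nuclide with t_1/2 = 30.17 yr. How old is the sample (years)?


lambda = ln(2) / t_half = ln(2) / 30.17 = 0.02297472 /yr
t = -ln(A/A0) / lambda
t = -ln(0.835) / 0.02297472
t = 7.8488 yr

7.8488


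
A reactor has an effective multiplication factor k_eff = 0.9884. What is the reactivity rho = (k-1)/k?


rho = (k_eff - 1) / k_eff
rho = (0.9884 - 1) / 0.9884
rho = -0.011736

-0.011736


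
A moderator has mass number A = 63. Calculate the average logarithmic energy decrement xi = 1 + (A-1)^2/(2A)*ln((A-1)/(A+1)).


xi = 1 + (A-1)^2/(2A) * ln((A-1)/(A+1))
xi = 1 + (63-1)^2/(2*63) * ln((63-1)/(63 +1))
xi = 0.031413

0.031413


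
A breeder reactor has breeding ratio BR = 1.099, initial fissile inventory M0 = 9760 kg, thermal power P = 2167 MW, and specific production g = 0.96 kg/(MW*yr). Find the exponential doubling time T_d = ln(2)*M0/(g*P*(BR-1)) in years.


Breeding gain G = BR - 1 = 1.099 - 1 = 0.099
Fissile production rate = g * P * G = 0.96 * 2167 * 0.099 = 205.95168 kg/yr
T_d = ln(2) * M0 / (g * P * G)
T_d = ln(2) * 9760 / 205.95168 = 32.848 yr

32.848


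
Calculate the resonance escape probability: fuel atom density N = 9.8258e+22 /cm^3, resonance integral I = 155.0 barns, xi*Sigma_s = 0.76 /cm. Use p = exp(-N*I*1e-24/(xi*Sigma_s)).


p = exp(-N * I * 1e-24 / (xi*Sigma_s))
p = exp(-9.8258e+22 * 155.0 * 1e-24 / 0.76)
p = 1.9814e-09

1.9814e-09


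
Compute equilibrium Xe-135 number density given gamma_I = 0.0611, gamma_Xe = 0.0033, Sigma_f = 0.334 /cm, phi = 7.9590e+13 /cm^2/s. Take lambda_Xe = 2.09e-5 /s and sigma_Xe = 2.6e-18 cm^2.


Xe_eq = (gamma_I + gamma_Xe) * Sigma_f * phi / (lambda_Xe + sigma_Xe * phi)
Numerator = (0.0611 + 0.0033) * 0.334 * 7.9590e+13 = 1.711949e+12
Denominator = 2.09e-5 + 2.6e-18 * 7.9590e+13 = 2.278340e-04
Xe_eq = 1.711949e+12 / 2.278340e-04 = 7.5140e+15 /cm^3

7.5140e+15


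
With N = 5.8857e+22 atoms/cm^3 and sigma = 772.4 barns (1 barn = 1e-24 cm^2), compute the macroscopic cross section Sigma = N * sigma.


Sigma = N * sigma_barns * 1e-24
Sigma = 5.8857e+22 * 772.4 * 1e-24
Sigma = 45.461 /cm

45.461


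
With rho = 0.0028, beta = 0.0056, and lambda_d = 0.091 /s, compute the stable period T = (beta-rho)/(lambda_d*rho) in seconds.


T = (beta - rho) / (lambda_d * rho)
T = (0.0056 - 0.0028) / (0.091 * 0.0028)
T = 10.989 s

10.989


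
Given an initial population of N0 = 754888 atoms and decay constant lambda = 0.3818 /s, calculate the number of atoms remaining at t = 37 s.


N = N0 * exp(-lambda * t)
N = 754888 * exp(-0.3818 * 37)
N = 0.55307

0.55307


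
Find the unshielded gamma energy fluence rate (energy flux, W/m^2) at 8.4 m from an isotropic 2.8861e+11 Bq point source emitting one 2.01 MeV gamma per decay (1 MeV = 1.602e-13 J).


psi = A * E * 1.602e-13 / (4*pi*r^2)
psi = 2.8861e+11 * 2.01 * 1.602e-13 / (4*pi*8.4^2)
psi = 1.0481e-04 W/m^2

1.0481e-04


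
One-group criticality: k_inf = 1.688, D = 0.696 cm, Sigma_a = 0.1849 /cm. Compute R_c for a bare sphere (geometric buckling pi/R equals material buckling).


L^2 = D / Sigma_a = 0.696 / 0.1849 = 3.764197 cm^2
B_m^2 = (k_inf - 1) / L^2 = (1.688 - 1) / 3.764197 = 0.1827747 /cm^2
For a bare sphere: B_g = pi/R, so R_c = pi / sqrt(B_m^2)
R_c = pi / sqrt(0.1827747) = 7.3484 cm

7.3484


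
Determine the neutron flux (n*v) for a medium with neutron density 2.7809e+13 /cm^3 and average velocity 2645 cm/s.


phi = n * v
phi = 2.7809e+13 * 2645
phi = 7.3555e+16 /cm^2/s

7.3555e+16


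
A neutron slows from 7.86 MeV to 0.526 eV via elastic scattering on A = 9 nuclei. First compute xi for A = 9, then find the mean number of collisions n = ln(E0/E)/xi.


xi = 1 + (A-1)^2/(2A)*ln((A-1)/(A+1)) = 0.2066007 (for A = 9)
n = ln(E0/E) / xi
n = ln(7.86e6 / 0.526) / 0.2066007
n = ln(1.494297e+07) / 0.2066007 = 79.960

79.960


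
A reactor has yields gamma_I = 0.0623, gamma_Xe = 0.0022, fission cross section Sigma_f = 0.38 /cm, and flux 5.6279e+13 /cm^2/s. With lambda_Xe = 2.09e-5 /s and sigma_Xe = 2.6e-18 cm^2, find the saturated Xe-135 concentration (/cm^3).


Xe_eq = (gamma_I + gamma_Xe) * Sigma_f * phi / (lambda_Xe + sigma_Xe * phi)
Numerator = (0.0623 + 0.0022) * 0.38 * 5.6279e+13 = 1.379398e+12
Denominator = 2.09e-5 + 2.6e-18 * 5.6279e+13 = 1.672254e-04
Xe_eq = 1.379398e+12 / 1.672254e-04 = 8.2487e+15 /cm^3

8.2487e+15


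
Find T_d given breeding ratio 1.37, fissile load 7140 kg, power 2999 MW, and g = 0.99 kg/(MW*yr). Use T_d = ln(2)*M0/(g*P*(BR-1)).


Breeding gain G = BR - 1 = 1.37 - 1 = 0.37
Fissile production rate = g * P * G = 0.99 * 2999 * 0.37 = 1098.5337 kg/yr
T_d = ln(2) * M0 / (g * P * G)
T_d = ln(2) * 7140 / 1098.5337 = 4.5052 yr

4.5052


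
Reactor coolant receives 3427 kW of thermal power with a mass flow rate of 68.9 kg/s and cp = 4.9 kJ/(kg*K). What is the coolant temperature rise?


dT = Q / (m_dot * cp)
dT = 3427 / (68.9 * 4.9)
dT = 10.151 C

10.151


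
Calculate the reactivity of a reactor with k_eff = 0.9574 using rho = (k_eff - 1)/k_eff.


rho = (k_eff - 1) / k_eff
rho = (0.9574 - 1) / 0.9574
rho = -0.044496

-0.044496


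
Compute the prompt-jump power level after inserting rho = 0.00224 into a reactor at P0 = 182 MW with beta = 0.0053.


P1/P0 = beta / (beta - rho)
P1/P0 = 0.0053 / (0.0053 - 0.00224) = 1.732026
P1 = 182 * 1.732026 = 315.23 MW

315.23


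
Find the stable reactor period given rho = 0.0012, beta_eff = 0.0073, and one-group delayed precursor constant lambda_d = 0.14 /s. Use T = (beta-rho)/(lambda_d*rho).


T = (beta - rho) / (lambda_d * rho)
T = (0.0073 - 0.0012) / (0.14 * 0.0012)
T = 36.310 s

36.310


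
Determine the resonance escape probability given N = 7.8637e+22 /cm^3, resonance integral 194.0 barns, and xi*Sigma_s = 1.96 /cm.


p = exp(-N * I * 1e-24 / (xi*Sigma_s))
p = exp(-7.8637e+22 * 194.0 * 1e-24 / 1.96)
p = 4.1657e-04

4.1657e-04


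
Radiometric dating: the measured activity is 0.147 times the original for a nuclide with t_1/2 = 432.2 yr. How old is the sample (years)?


lambda = ln(2) / t_half = ln(2) / 432.2 = 0.001603765 /yr
t = -ln(A/A0) / lambda
t = -ln(0.147) / 0.001603765
t = 1195.5 yr

1195.5


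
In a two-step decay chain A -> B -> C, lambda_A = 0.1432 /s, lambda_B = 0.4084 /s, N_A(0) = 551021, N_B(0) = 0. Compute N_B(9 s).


N_B(t) = lambda_A * N_A0 / (lambda_B - lambda_A) * [exp(-lambda_A*t) - exp(-lambda_B*t)]
exp(-0.1432*9) = 0.2756013; exp(-0.4084*9) = 0.02533420
N_B = 0.1432 * 551021 / (0.4084 - 0.1432) * (0.2756013 - 0.02533420)
N_B = 74463

74463


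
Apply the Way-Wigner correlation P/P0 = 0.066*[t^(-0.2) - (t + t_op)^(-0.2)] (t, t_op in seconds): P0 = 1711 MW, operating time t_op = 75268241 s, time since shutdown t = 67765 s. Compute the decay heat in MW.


P/P0 = 0.066 * [t^(-0.2) - (t + t_op)^(-0.2)]
P/P0 = 0.066 * [67765^(-0.2) - (67765 + 75268241)^(-0.2)]
P/P0 = 0.066 * [0.1080933 - 0.02658272] = 0.005379698
P = 1711 * 0.005379698 = 9.2047 MW

9.2047


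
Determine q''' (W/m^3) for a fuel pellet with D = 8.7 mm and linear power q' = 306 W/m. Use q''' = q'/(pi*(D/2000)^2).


r = D / 2 / 1000 = 8.7 / 2 / 1000 = 0.00435 m
q''' = q' / (pi * r^2)
q''' = 306 / (pi * 0.00435^2)
q''' = 5.1475e+06 W/m^3

5.1475e+06


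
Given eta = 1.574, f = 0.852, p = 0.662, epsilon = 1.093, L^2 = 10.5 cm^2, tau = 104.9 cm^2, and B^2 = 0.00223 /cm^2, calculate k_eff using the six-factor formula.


k_inf = eta*f*p*eps = 1.574*0.852*0.662*1.093 = 0.9703367
P_TNL = 1/(1 + L^2*B^2) = 1/(1 + 10.5*0.00223) = 0.9771207
P_FNL = exp(-B^2*tau) = exp(-0.00223*104.9) = 0.7914196
k_eff = k_inf * P_TNL * P_FNL = 0.9703367 * 0.9771207 * 0.7914196
k_eff = 0.75037

0.75037


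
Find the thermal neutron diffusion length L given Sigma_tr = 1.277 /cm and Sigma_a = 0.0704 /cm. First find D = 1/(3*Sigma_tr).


D = 1 / (3 * Sigma_tr) = 1 / (3 * 1.277) = 0.2610285 cm
L = sqrt(D / Sigma_a)
L = sqrt(0.2610285 / 0.0704)
L = 1.9256 cm

1.9256


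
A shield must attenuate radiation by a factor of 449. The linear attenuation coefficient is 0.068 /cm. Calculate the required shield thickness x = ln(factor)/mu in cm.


x = ln(factor) / mu
x = ln(449) / 0.068
x = 89.809 cm

89.809


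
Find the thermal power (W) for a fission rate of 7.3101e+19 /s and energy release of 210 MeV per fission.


P = fission_rate * E_MeV * 1.602e-13
P = 7.3101e+19 * 210 * 1.602e-13
P = 2.4593e+09 W

2.4593e+09


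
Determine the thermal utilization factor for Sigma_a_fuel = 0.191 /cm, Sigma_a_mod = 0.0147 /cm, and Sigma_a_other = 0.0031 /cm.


f = Sigma_a_fuel / (Sigma_a_fuel + Sigma_a_mod + Sigma_a_other)
f = 0.191 / (0.191 + 0.0147 + 0.0031)
f = 0.91475

0.91475


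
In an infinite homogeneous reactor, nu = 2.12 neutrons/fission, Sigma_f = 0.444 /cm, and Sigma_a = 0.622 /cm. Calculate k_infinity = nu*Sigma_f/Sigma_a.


k_inf = nu * Sigma_f / Sigma_a
k_inf = 2.12 * 0.444 / 0.622
k_inf = 1.5133

1.5133


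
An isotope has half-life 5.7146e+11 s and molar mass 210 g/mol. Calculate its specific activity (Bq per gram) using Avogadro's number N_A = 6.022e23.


lambda = ln(2) / t_half = ln(2) / 5.7146e+11 = 1.212941e-12 /s
SA = lambda * N_A / M
SA = 1.212941e-12 * 6.022e23 / 210
SA = 3.4783e+09 Bq/g

3.4783e+09


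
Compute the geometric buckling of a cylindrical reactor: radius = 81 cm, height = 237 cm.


B^2 = (2.405/R)^2 + (pi/H)^2
B^2 = (2.405/81)^2 + (pi/237)^2
B^2 = 0.0010573 /cm^2

0.0010573
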